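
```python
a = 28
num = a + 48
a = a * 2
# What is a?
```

Answer: 56

Derivation:
Trace (tracking a):
a = 28  # -> a = 28
num = a + 48  # -> num = 76
a = a * 2  # -> a = 56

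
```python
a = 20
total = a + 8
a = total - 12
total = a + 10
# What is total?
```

Trace (tracking total):
a = 20  # -> a = 20
total = a + 8  # -> total = 28
a = total - 12  # -> a = 16
total = a + 10  # -> total = 26

Answer: 26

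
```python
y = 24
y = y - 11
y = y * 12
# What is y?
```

Trace (tracking y):
y = 24  # -> y = 24
y = y - 11  # -> y = 13
y = y * 12  # -> y = 156

Answer: 156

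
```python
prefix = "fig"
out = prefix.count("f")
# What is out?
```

Answer: 1

Derivation:
Trace (tracking out):
prefix = 'fig'  # -> prefix = 'fig'
out = prefix.count('f')  # -> out = 1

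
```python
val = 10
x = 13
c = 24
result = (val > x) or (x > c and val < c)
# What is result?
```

Answer: False

Derivation:
Trace (tracking result):
val = 10  # -> val = 10
x = 13  # -> x = 13
c = 24  # -> c = 24
result = val > x or (x > c and val < c)  # -> result = False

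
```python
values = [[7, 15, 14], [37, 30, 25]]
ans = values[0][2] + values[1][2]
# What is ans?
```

Answer: 39

Derivation:
Trace (tracking ans):
values = [[7, 15, 14], [37, 30, 25]]  # -> values = [[7, 15, 14], [37, 30, 25]]
ans = values[0][2] + values[1][2]  # -> ans = 39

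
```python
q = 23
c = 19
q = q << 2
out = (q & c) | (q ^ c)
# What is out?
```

Answer: 95

Derivation:
Trace (tracking out):
q = 23  # -> q = 23
c = 19  # -> c = 19
q = q << 2  # -> q = 92
out = q & c | q ^ c  # -> out = 95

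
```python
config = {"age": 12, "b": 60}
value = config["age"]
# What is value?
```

Trace (tracking value):
config = {'age': 12, 'b': 60}  # -> config = {'age': 12, 'b': 60}
value = config['age']  # -> value = 12

Answer: 12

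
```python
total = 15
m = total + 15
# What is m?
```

Answer: 30

Derivation:
Trace (tracking m):
total = 15  # -> total = 15
m = total + 15  # -> m = 30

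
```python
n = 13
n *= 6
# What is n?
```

Answer: 78

Derivation:
Trace (tracking n):
n = 13  # -> n = 13
n *= 6  # -> n = 78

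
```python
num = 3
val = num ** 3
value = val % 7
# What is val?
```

Trace (tracking val):
num = 3  # -> num = 3
val = num ** 3  # -> val = 27
value = val % 7  # -> value = 6

Answer: 27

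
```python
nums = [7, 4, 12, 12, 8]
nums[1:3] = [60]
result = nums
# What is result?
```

Answer: [7, 60, 12, 8]

Derivation:
Trace (tracking result):
nums = [7, 4, 12, 12, 8]  # -> nums = [7, 4, 12, 12, 8]
nums[1:3] = [60]  # -> nums = [7, 60, 12, 8]
result = nums  # -> result = [7, 60, 12, 8]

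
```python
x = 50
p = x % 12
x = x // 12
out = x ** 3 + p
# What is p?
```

Trace (tracking p):
x = 50  # -> x = 50
p = x % 12  # -> p = 2
x = x // 12  # -> x = 4
out = x ** 3 + p  # -> out = 66

Answer: 2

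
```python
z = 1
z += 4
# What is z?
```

Trace (tracking z):
z = 1  # -> z = 1
z += 4  # -> z = 5

Answer: 5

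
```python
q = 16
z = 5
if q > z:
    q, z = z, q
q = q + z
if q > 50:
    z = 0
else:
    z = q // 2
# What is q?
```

Trace (tracking q):
q = 16  # -> q = 16
z = 5  # -> z = 5
if q > z:  # condition is True
    q, z = (z, q)  # -> q = 5, z = 16
q = q + z  # -> q = 21
if q > 50:  # condition is False
else:
    z = q // 2  # -> z = 10

Answer: 21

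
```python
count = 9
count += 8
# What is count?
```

Answer: 17

Derivation:
Trace (tracking count):
count = 9  # -> count = 9
count += 8  # -> count = 17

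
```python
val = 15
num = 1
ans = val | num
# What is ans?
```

Trace (tracking ans):
val = 15  # -> val = 15
num = 1  # -> num = 1
ans = val | num  # -> ans = 15

Answer: 15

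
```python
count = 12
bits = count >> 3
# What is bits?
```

Trace (tracking bits):
count = 12  # -> count = 12
bits = count >> 3  # -> bits = 1

Answer: 1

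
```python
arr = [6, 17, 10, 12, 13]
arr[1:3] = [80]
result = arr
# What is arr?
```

Trace (tracking arr):
arr = [6, 17, 10, 12, 13]  # -> arr = [6, 17, 10, 12, 13]
arr[1:3] = [80]  # -> arr = [6, 80, 12, 13]
result = arr  # -> result = [6, 80, 12, 13]

Answer: [6, 80, 12, 13]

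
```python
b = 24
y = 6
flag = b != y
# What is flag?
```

Trace (tracking flag):
b = 24  # -> b = 24
y = 6  # -> y = 6
flag = b != y  # -> flag = True

Answer: True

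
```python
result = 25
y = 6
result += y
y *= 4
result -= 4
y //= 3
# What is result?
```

Trace (tracking result):
result = 25  # -> result = 25
y = 6  # -> y = 6
result += y  # -> result = 31
y *= 4  # -> y = 24
result -= 4  # -> result = 27
y //= 3  # -> y = 8

Answer: 27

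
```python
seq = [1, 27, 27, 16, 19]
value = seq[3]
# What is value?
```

Trace (tracking value):
seq = [1, 27, 27, 16, 19]  # -> seq = [1, 27, 27, 16, 19]
value = seq[3]  # -> value = 16

Answer: 16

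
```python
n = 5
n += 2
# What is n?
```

Answer: 7

Derivation:
Trace (tracking n):
n = 5  # -> n = 5
n += 2  # -> n = 7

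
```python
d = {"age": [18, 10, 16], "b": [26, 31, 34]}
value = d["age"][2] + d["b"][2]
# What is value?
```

Answer: 50

Derivation:
Trace (tracking value):
d = {'age': [18, 10, 16], 'b': [26, 31, 34]}  # -> d = {'age': [18, 10, 16], 'b': [26, 31, 34]}
value = d['age'][2] + d['b'][2]  # -> value = 50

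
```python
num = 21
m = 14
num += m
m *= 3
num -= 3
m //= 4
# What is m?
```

Trace (tracking m):
num = 21  # -> num = 21
m = 14  # -> m = 14
num += m  # -> num = 35
m *= 3  # -> m = 42
num -= 3  # -> num = 32
m //= 4  # -> m = 10

Answer: 10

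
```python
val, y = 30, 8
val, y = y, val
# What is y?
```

Trace (tracking y):
val, y = (30, 8)  # -> val = 30, y = 8
val, y = (y, val)  # -> val = 8, y = 30

Answer: 30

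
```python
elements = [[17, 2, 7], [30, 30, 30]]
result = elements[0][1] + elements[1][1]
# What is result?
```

Answer: 32

Derivation:
Trace (tracking result):
elements = [[17, 2, 7], [30, 30, 30]]  # -> elements = [[17, 2, 7], [30, 30, 30]]
result = elements[0][1] + elements[1][1]  # -> result = 32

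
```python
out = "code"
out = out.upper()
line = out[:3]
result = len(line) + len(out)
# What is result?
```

Answer: 7

Derivation:
Trace (tracking result):
out = 'code'  # -> out = 'code'
out = out.upper()  # -> out = 'CODE'
line = out[:3]  # -> line = 'COD'
result = len(line) + len(out)  # -> result = 7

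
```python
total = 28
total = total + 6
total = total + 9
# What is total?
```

Trace (tracking total):
total = 28  # -> total = 28
total = total + 6  # -> total = 34
total = total + 9  # -> total = 43

Answer: 43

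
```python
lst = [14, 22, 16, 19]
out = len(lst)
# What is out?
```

Answer: 4

Derivation:
Trace (tracking out):
lst = [14, 22, 16, 19]  # -> lst = [14, 22, 16, 19]
out = len(lst)  # -> out = 4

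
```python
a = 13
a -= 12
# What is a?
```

Answer: 1

Derivation:
Trace (tracking a):
a = 13  # -> a = 13
a -= 12  # -> a = 1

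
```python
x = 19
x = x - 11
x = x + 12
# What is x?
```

Answer: 20

Derivation:
Trace (tracking x):
x = 19  # -> x = 19
x = x - 11  # -> x = 8
x = x + 12  # -> x = 20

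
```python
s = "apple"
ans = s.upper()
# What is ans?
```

Trace (tracking ans):
s = 'apple'  # -> s = 'apple'
ans = s.upper()  # -> ans = 'APPLE'

Answer: 'APPLE'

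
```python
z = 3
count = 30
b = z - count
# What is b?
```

Answer: -27

Derivation:
Trace (tracking b):
z = 3  # -> z = 3
count = 30  # -> count = 30
b = z - count  # -> b = -27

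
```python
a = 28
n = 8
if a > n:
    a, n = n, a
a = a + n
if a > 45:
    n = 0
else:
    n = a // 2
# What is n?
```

Trace (tracking n):
a = 28  # -> a = 28
n = 8  # -> n = 8
if a > n:  # condition is True
    a, n = (n, a)  # -> a = 8, n = 28
a = a + n  # -> a = 36
if a > 45:  # condition is False
else:
    n = a // 2  # -> n = 18

Answer: 18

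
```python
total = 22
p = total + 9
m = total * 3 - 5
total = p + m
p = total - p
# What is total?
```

Answer: 92

Derivation:
Trace (tracking total):
total = 22  # -> total = 22
p = total + 9  # -> p = 31
m = total * 3 - 5  # -> m = 61
total = p + m  # -> total = 92
p = total - p  # -> p = 61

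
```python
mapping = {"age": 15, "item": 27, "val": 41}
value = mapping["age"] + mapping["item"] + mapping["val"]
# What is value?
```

Trace (tracking value):
mapping = {'age': 15, 'item': 27, 'val': 41}  # -> mapping = {'age': 15, 'item': 27, 'val': 41}
value = mapping['age'] + mapping['item'] + mapping['val']  # -> value = 83

Answer: 83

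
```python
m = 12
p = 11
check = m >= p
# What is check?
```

Answer: True

Derivation:
Trace (tracking check):
m = 12  # -> m = 12
p = 11  # -> p = 11
check = m >= p  # -> check = True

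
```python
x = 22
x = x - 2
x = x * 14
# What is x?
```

Trace (tracking x):
x = 22  # -> x = 22
x = x - 2  # -> x = 20
x = x * 14  # -> x = 280

Answer: 280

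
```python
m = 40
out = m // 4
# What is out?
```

Trace (tracking out):
m = 40  # -> m = 40
out = m // 4  # -> out = 10

Answer: 10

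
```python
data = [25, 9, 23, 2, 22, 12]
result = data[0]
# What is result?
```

Answer: 25

Derivation:
Trace (tracking result):
data = [25, 9, 23, 2, 22, 12]  # -> data = [25, 9, 23, 2, 22, 12]
result = data[0]  # -> result = 25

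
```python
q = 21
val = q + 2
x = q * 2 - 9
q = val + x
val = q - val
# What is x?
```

Trace (tracking x):
q = 21  # -> q = 21
val = q + 2  # -> val = 23
x = q * 2 - 9  # -> x = 33
q = val + x  # -> q = 56
val = q - val  # -> val = 33

Answer: 33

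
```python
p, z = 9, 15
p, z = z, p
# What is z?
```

Answer: 9

Derivation:
Trace (tracking z):
p, z = (9, 15)  # -> p = 9, z = 15
p, z = (z, p)  # -> p = 15, z = 9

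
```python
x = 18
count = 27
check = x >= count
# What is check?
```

Answer: False

Derivation:
Trace (tracking check):
x = 18  # -> x = 18
count = 27  # -> count = 27
check = x >= count  # -> check = False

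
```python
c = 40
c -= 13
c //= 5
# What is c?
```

Answer: 5

Derivation:
Trace (tracking c):
c = 40  # -> c = 40
c -= 13  # -> c = 27
c //= 5  # -> c = 5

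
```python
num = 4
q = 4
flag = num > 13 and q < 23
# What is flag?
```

Answer: False

Derivation:
Trace (tracking flag):
num = 4  # -> num = 4
q = 4  # -> q = 4
flag = num > 13 and q < 23  # -> flag = False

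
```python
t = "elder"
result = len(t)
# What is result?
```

Answer: 5

Derivation:
Trace (tracking result):
t = 'elder'  # -> t = 'elder'
result = len(t)  # -> result = 5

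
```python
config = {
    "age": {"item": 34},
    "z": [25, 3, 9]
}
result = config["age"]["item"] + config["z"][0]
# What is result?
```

Trace (tracking result):
config = {'age': {'item': 34}, 'z': [25, 3, 9]}  # -> config = {'age': {'item': 34}, 'z': [25, 3, 9]}
result = config['age']['item'] + config['z'][0]  # -> result = 59

Answer: 59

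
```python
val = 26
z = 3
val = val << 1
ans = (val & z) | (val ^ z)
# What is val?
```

Trace (tracking val):
val = 26  # -> val = 26
z = 3  # -> z = 3
val = val << 1  # -> val = 52
ans = val & z | val ^ z  # -> ans = 55

Answer: 52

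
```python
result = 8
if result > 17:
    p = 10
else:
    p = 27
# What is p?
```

Answer: 27

Derivation:
Trace (tracking p):
result = 8  # -> result = 8
if result > 17:  # condition is False
else:
    p = 27  # -> p = 27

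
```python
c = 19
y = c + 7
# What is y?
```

Trace (tracking y):
c = 19  # -> c = 19
y = c + 7  # -> y = 26

Answer: 26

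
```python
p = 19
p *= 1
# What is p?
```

Answer: 19

Derivation:
Trace (tracking p):
p = 19  # -> p = 19
p *= 1  # -> p = 19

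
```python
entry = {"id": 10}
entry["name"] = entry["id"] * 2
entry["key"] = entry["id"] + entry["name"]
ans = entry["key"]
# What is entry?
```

Trace (tracking entry):
entry = {'id': 10}  # -> entry = {'id': 10}
entry['name'] = entry['id'] * 2  # -> entry = {'id': 10, 'name': 20}
entry['key'] = entry['id'] + entry['name']  # -> entry = {'id': 10, 'name': 20, 'key': 30}
ans = entry['key']  # -> ans = 30

Answer: {'id': 10, 'name': 20, 'key': 30}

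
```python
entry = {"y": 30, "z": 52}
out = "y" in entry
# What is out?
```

Answer: True

Derivation:
Trace (tracking out):
entry = {'y': 30, 'z': 52}  # -> entry = {'y': 30, 'z': 52}
out = 'y' in entry  # -> out = True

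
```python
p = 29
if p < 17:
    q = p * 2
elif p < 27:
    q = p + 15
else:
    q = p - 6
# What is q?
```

Trace (tracking q):
p = 29  # -> p = 29
if p < 17:  # condition is False
elif p < 27:  # condition is False
else:
    q = p - 6  # -> q = 23

Answer: 23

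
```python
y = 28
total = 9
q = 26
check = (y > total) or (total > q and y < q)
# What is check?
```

Trace (tracking check):
y = 28  # -> y = 28
total = 9  # -> total = 9
q = 26  # -> q = 26
check = y > total or (total > q and y < q)  # -> check = True

Answer: True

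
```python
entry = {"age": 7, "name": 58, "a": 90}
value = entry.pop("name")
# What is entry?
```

Answer: {'age': 7, 'a': 90}

Derivation:
Trace (tracking entry):
entry = {'age': 7, 'name': 58, 'a': 90}  # -> entry = {'age': 7, 'name': 58, 'a': 90}
value = entry.pop('name')  # -> value = 58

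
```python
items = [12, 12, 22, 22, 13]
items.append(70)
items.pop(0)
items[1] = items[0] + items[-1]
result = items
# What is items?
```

Answer: [12, 82, 22, 13, 70]

Derivation:
Trace (tracking items):
items = [12, 12, 22, 22, 13]  # -> items = [12, 12, 22, 22, 13]
items.append(70)  # -> items = [12, 12, 22, 22, 13, 70]
items.pop(0)  # -> items = [12, 22, 22, 13, 70]
items[1] = items[0] + items[-1]  # -> items = [12, 82, 22, 13, 70]
result = items  # -> result = [12, 82, 22, 13, 70]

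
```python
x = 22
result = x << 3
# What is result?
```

Answer: 176

Derivation:
Trace (tracking result):
x = 22  # -> x = 22
result = x << 3  # -> result = 176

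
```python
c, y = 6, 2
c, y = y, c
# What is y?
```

Answer: 6

Derivation:
Trace (tracking y):
c, y = (6, 2)  # -> c = 6, y = 2
c, y = (y, c)  # -> c = 2, y = 6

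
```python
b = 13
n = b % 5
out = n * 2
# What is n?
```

Trace (tracking n):
b = 13  # -> b = 13
n = b % 5  # -> n = 3
out = n * 2  # -> out = 6

Answer: 3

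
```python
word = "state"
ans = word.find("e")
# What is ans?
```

Trace (tracking ans):
word = 'state'  # -> word = 'state'
ans = word.find('e')  # -> ans = 4

Answer: 4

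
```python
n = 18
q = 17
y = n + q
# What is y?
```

Trace (tracking y):
n = 18  # -> n = 18
q = 17  # -> q = 17
y = n + q  # -> y = 35

Answer: 35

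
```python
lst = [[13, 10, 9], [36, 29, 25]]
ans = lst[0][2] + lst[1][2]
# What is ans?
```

Trace (tracking ans):
lst = [[13, 10, 9], [36, 29, 25]]  # -> lst = [[13, 10, 9], [36, 29, 25]]
ans = lst[0][2] + lst[1][2]  # -> ans = 34

Answer: 34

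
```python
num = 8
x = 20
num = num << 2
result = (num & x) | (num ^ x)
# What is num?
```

Trace (tracking num):
num = 8  # -> num = 8
x = 20  # -> x = 20
num = num << 2  # -> num = 32
result = num & x | num ^ x  # -> result = 52

Answer: 32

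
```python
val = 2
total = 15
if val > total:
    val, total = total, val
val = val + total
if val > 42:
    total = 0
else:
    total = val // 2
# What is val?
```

Answer: 17

Derivation:
Trace (tracking val):
val = 2  # -> val = 2
total = 15  # -> total = 15
if val > total:  # condition is False
val = val + total  # -> val = 17
if val > 42:  # condition is False
else:
    total = val // 2  # -> total = 8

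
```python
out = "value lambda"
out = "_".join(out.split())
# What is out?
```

Answer: 'value_lambda'

Derivation:
Trace (tracking out):
out = 'value lambda'  # -> out = 'value lambda'
out = '_'.join(out.split())  # -> out = 'value_lambda'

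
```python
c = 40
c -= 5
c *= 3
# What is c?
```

Answer: 105

Derivation:
Trace (tracking c):
c = 40  # -> c = 40
c -= 5  # -> c = 35
c *= 3  # -> c = 105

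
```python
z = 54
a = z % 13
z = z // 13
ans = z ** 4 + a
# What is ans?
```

Trace (tracking ans):
z = 54  # -> z = 54
a = z % 13  # -> a = 2
z = z // 13  # -> z = 4
ans = z ** 4 + a  # -> ans = 258

Answer: 258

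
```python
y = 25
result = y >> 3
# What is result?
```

Trace (tracking result):
y = 25  # -> y = 25
result = y >> 3  # -> result = 3

Answer: 3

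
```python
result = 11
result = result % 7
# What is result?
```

Trace (tracking result):
result = 11  # -> result = 11
result = result % 7  # -> result = 4

Answer: 4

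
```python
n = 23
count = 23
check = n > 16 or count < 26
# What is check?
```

Answer: True

Derivation:
Trace (tracking check):
n = 23  # -> n = 23
count = 23  # -> count = 23
check = n > 16 or count < 26  # -> check = True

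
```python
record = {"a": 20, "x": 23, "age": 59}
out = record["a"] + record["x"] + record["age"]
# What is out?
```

Trace (tracking out):
record = {'a': 20, 'x': 23, 'age': 59}  # -> record = {'a': 20, 'x': 23, 'age': 59}
out = record['a'] + record['x'] + record['age']  # -> out = 102

Answer: 102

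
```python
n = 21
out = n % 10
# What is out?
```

Answer: 1

Derivation:
Trace (tracking out):
n = 21  # -> n = 21
out = n % 10  # -> out = 1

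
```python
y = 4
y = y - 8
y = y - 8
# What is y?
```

Trace (tracking y):
y = 4  # -> y = 4
y = y - 8  # -> y = -4
y = y - 8  # -> y = -12

Answer: -12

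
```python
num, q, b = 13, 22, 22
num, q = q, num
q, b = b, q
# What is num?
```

Answer: 22

Derivation:
Trace (tracking num):
num, q, b = (13, 22, 22)  # -> num = 13, q = 22, b = 22
num, q = (q, num)  # -> num = 22, q = 13
q, b = (b, q)  # -> q = 22, b = 13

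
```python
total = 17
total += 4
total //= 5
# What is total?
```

Answer: 4

Derivation:
Trace (tracking total):
total = 17  # -> total = 17
total += 4  # -> total = 21
total //= 5  # -> total = 4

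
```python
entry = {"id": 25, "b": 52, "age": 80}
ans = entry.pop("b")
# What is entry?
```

Answer: {'id': 25, 'age': 80}

Derivation:
Trace (tracking entry):
entry = {'id': 25, 'b': 52, 'age': 80}  # -> entry = {'id': 25, 'b': 52, 'age': 80}
ans = entry.pop('b')  # -> ans = 52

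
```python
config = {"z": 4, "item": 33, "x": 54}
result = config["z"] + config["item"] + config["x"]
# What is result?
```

Answer: 91

Derivation:
Trace (tracking result):
config = {'z': 4, 'item': 33, 'x': 54}  # -> config = {'z': 4, 'item': 33, 'x': 54}
result = config['z'] + config['item'] + config['x']  # -> result = 91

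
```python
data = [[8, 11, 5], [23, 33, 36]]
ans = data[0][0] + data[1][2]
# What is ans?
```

Trace (tracking ans):
data = [[8, 11, 5], [23, 33, 36]]  # -> data = [[8, 11, 5], [23, 33, 36]]
ans = data[0][0] + data[1][2]  # -> ans = 44

Answer: 44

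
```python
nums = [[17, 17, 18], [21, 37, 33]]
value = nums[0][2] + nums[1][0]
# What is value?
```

Answer: 39

Derivation:
Trace (tracking value):
nums = [[17, 17, 18], [21, 37, 33]]  # -> nums = [[17, 17, 18], [21, 37, 33]]
value = nums[0][2] + nums[1][0]  # -> value = 39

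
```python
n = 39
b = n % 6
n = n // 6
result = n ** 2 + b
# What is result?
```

Answer: 39

Derivation:
Trace (tracking result):
n = 39  # -> n = 39
b = n % 6  # -> b = 3
n = n // 6  # -> n = 6
result = n ** 2 + b  # -> result = 39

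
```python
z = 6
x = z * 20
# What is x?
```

Answer: 120

Derivation:
Trace (tracking x):
z = 6  # -> z = 6
x = z * 20  # -> x = 120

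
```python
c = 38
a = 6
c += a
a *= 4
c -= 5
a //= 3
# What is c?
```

Trace (tracking c):
c = 38  # -> c = 38
a = 6  # -> a = 6
c += a  # -> c = 44
a *= 4  # -> a = 24
c -= 5  # -> c = 39
a //= 3  # -> a = 8

Answer: 39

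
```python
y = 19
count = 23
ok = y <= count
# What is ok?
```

Answer: True

Derivation:
Trace (tracking ok):
y = 19  # -> y = 19
count = 23  # -> count = 23
ok = y <= count  # -> ok = True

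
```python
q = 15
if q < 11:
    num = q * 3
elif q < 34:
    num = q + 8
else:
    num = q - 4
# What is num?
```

Trace (tracking num):
q = 15  # -> q = 15
if q < 11:  # condition is False
elif q < 34:  # condition is True
    num = q + 8  # -> num = 23

Answer: 23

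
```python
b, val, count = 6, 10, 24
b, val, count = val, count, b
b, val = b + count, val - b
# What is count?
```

Trace (tracking count):
b, val, count = (6, 10, 24)  # -> b = 6, val = 10, count = 24
b, val, count = (val, count, b)  # -> b = 10, val = 24, count = 6
b, val = (b + count, val - b)  # -> b = 16, val = 14

Answer: 6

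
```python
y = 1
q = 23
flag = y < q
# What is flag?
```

Trace (tracking flag):
y = 1  # -> y = 1
q = 23  # -> q = 23
flag = y < q  # -> flag = True

Answer: True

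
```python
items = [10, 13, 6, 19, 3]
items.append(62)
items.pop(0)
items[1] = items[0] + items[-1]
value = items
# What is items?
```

Answer: [13, 75, 19, 3, 62]

Derivation:
Trace (tracking items):
items = [10, 13, 6, 19, 3]  # -> items = [10, 13, 6, 19, 3]
items.append(62)  # -> items = [10, 13, 6, 19, 3, 62]
items.pop(0)  # -> items = [13, 6, 19, 3, 62]
items[1] = items[0] + items[-1]  # -> items = [13, 75, 19, 3, 62]
value = items  # -> value = [13, 75, 19, 3, 62]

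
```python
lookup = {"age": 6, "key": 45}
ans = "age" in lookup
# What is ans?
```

Answer: True

Derivation:
Trace (tracking ans):
lookup = {'age': 6, 'key': 45}  # -> lookup = {'age': 6, 'key': 45}
ans = 'age' in lookup  # -> ans = True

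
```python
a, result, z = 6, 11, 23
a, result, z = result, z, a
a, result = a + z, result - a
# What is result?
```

Answer: 12

Derivation:
Trace (tracking result):
a, result, z = (6, 11, 23)  # -> a = 6, result = 11, z = 23
a, result, z = (result, z, a)  # -> a = 11, result = 23, z = 6
a, result = (a + z, result - a)  # -> a = 17, result = 12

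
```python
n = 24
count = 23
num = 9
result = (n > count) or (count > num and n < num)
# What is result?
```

Trace (tracking result):
n = 24  # -> n = 24
count = 23  # -> count = 23
num = 9  # -> num = 9
result = n > count or (count > num and n < num)  # -> result = True

Answer: True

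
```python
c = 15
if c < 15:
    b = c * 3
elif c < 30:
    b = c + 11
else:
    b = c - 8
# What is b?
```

Answer: 26

Derivation:
Trace (tracking b):
c = 15  # -> c = 15
if c < 15:  # condition is False
elif c < 30:  # condition is True
    b = c + 11  # -> b = 26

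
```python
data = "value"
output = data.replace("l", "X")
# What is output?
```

Trace (tracking output):
data = 'value'  # -> data = 'value'
output = data.replace('l', 'X')  # -> output = 'vaXue'

Answer: 'vaXue'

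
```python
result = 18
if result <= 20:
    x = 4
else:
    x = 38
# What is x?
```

Trace (tracking x):
result = 18  # -> result = 18
if result <= 20:  # condition is True
    x = 4  # -> x = 4

Answer: 4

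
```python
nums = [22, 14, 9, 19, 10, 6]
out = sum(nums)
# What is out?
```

Trace (tracking out):
nums = [22, 14, 9, 19, 10, 6]  # -> nums = [22, 14, 9, 19, 10, 6]
out = sum(nums)  # -> out = 80

Answer: 80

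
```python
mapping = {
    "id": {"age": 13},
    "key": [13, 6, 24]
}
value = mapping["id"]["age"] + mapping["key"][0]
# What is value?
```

Answer: 26

Derivation:
Trace (tracking value):
mapping = {'id': {'age': 13}, 'key': [13, 6, 24]}  # -> mapping = {'id': {'age': 13}, 'key': [13, 6, 24]}
value = mapping['id']['age'] + mapping['key'][0]  # -> value = 26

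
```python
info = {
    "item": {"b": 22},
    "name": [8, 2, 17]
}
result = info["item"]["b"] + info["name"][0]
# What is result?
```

Trace (tracking result):
info = {'item': {'b': 22}, 'name': [8, 2, 17]}  # -> info = {'item': {'b': 22}, 'name': [8, 2, 17]}
result = info['item']['b'] + info['name'][0]  # -> result = 30

Answer: 30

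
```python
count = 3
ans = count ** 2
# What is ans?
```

Trace (tracking ans):
count = 3  # -> count = 3
ans = count ** 2  # -> ans = 9

Answer: 9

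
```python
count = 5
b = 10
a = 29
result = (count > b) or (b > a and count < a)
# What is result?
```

Trace (tracking result):
count = 5  # -> count = 5
b = 10  # -> b = 10
a = 29  # -> a = 29
result = count > b or (b > a and count < a)  # -> result = False

Answer: False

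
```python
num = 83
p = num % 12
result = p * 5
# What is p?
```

Trace (tracking p):
num = 83  # -> num = 83
p = num % 12  # -> p = 11
result = p * 5  # -> result = 55

Answer: 11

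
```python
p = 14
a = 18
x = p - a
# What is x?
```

Trace (tracking x):
p = 14  # -> p = 14
a = 18  # -> a = 18
x = p - a  # -> x = -4

Answer: -4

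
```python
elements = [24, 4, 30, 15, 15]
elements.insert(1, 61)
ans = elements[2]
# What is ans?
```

Answer: 4

Derivation:
Trace (tracking ans):
elements = [24, 4, 30, 15, 15]  # -> elements = [24, 4, 30, 15, 15]
elements.insert(1, 61)  # -> elements = [24, 61, 4, 30, 15, 15]
ans = elements[2]  # -> ans = 4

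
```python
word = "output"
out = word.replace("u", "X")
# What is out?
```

Answer: 'oXtpXt'

Derivation:
Trace (tracking out):
word = 'output'  # -> word = 'output'
out = word.replace('u', 'X')  # -> out = 'oXtpXt'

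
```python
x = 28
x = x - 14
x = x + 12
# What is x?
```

Trace (tracking x):
x = 28  # -> x = 28
x = x - 14  # -> x = 14
x = x + 12  # -> x = 26

Answer: 26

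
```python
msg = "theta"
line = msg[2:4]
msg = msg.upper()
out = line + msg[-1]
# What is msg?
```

Trace (tracking msg):
msg = 'theta'  # -> msg = 'theta'
line = msg[2:4]  # -> line = 'et'
msg = msg.upper()  # -> msg = 'THETA'
out = line + msg[-1]  # -> out = 'etA'

Answer: 'THETA'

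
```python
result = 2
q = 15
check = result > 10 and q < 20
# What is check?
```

Answer: False

Derivation:
Trace (tracking check):
result = 2  # -> result = 2
q = 15  # -> q = 15
check = result > 10 and q < 20  # -> check = False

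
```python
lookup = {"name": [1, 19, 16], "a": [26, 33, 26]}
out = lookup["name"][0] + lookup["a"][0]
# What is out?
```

Answer: 27

Derivation:
Trace (tracking out):
lookup = {'name': [1, 19, 16], 'a': [26, 33, 26]}  # -> lookup = {'name': [1, 19, 16], 'a': [26, 33, 26]}
out = lookup['name'][0] + lookup['a'][0]  # -> out = 27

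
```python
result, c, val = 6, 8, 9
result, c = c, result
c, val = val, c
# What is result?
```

Answer: 8

Derivation:
Trace (tracking result):
result, c, val = (6, 8, 9)  # -> result = 6, c = 8, val = 9
result, c = (c, result)  # -> result = 8, c = 6
c, val = (val, c)  # -> c = 9, val = 6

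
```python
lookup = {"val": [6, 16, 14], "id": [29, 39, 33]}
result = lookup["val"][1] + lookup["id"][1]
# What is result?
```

Answer: 55

Derivation:
Trace (tracking result):
lookup = {'val': [6, 16, 14], 'id': [29, 39, 33]}  # -> lookup = {'val': [6, 16, 14], 'id': [29, 39, 33]}
result = lookup['val'][1] + lookup['id'][1]  # -> result = 55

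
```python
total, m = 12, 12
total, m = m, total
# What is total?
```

Trace (tracking total):
total, m = (12, 12)  # -> total = 12, m = 12
total, m = (m, total)  # -> total = 12, m = 12

Answer: 12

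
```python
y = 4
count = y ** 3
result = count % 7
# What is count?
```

Answer: 64

Derivation:
Trace (tracking count):
y = 4  # -> y = 4
count = y ** 3  # -> count = 64
result = count % 7  # -> result = 1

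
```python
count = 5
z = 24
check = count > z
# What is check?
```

Answer: False

Derivation:
Trace (tracking check):
count = 5  # -> count = 5
z = 24  # -> z = 24
check = count > z  # -> check = False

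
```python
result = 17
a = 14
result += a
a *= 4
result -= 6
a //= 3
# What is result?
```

Trace (tracking result):
result = 17  # -> result = 17
a = 14  # -> a = 14
result += a  # -> result = 31
a *= 4  # -> a = 56
result -= 6  # -> result = 25
a //= 3  # -> a = 18

Answer: 25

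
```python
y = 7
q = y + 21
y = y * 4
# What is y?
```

Answer: 28

Derivation:
Trace (tracking y):
y = 7  # -> y = 7
q = y + 21  # -> q = 28
y = y * 4  # -> y = 28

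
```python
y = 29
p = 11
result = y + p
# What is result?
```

Answer: 40

Derivation:
Trace (tracking result):
y = 29  # -> y = 29
p = 11  # -> p = 11
result = y + p  # -> result = 40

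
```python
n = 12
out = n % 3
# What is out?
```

Trace (tracking out):
n = 12  # -> n = 12
out = n % 3  # -> out = 0

Answer: 0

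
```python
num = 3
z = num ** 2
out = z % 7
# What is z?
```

Trace (tracking z):
num = 3  # -> num = 3
z = num ** 2  # -> z = 9
out = z % 7  # -> out = 2

Answer: 9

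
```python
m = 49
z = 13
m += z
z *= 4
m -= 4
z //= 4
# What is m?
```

Answer: 58

Derivation:
Trace (tracking m):
m = 49  # -> m = 49
z = 13  # -> z = 13
m += z  # -> m = 62
z *= 4  # -> z = 52
m -= 4  # -> m = 58
z //= 4  # -> z = 13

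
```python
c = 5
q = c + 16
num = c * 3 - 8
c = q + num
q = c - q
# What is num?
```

Answer: 7

Derivation:
Trace (tracking num):
c = 5  # -> c = 5
q = c + 16  # -> q = 21
num = c * 3 - 8  # -> num = 7
c = q + num  # -> c = 28
q = c - q  # -> q = 7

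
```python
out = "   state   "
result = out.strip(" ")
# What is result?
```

Answer: 'state'

Derivation:
Trace (tracking result):
out = '   state   '  # -> out = '   state   '
result = out.strip(' ')  # -> result = 'state'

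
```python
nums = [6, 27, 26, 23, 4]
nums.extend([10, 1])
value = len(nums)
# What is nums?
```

Answer: [6, 27, 26, 23, 4, 10, 1]

Derivation:
Trace (tracking nums):
nums = [6, 27, 26, 23, 4]  # -> nums = [6, 27, 26, 23, 4]
nums.extend([10, 1])  # -> nums = [6, 27, 26, 23, 4, 10, 1]
value = len(nums)  # -> value = 7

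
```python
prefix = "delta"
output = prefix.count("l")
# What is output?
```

Trace (tracking output):
prefix = 'delta'  # -> prefix = 'delta'
output = prefix.count('l')  # -> output = 1

Answer: 1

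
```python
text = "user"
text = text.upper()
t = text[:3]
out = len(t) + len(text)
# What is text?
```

Trace (tracking text):
text = 'user'  # -> text = 'user'
text = text.upper()  # -> text = 'USER'
t = text[:3]  # -> t = 'USE'
out = len(t) + len(text)  # -> out = 7

Answer: 'USER'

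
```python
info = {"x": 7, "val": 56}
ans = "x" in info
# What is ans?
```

Trace (tracking ans):
info = {'x': 7, 'val': 56}  # -> info = {'x': 7, 'val': 56}
ans = 'x' in info  # -> ans = True

Answer: True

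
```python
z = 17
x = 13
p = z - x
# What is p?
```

Answer: 4

Derivation:
Trace (tracking p):
z = 17  # -> z = 17
x = 13  # -> x = 13
p = z - x  # -> p = 4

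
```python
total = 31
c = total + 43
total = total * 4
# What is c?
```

Trace (tracking c):
total = 31  # -> total = 31
c = total + 43  # -> c = 74
total = total * 4  # -> total = 124

Answer: 74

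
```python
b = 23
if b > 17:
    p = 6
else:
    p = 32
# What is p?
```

Answer: 6

Derivation:
Trace (tracking p):
b = 23  # -> b = 23
if b > 17:  # condition is True
    p = 6  # -> p = 6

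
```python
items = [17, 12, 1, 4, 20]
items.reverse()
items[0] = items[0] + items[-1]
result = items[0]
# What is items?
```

Answer: [37, 4, 1, 12, 17]

Derivation:
Trace (tracking items):
items = [17, 12, 1, 4, 20]  # -> items = [17, 12, 1, 4, 20]
items.reverse()  # -> items = [20, 4, 1, 12, 17]
items[0] = items[0] + items[-1]  # -> items = [37, 4, 1, 12, 17]
result = items[0]  # -> result = 37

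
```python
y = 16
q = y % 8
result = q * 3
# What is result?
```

Trace (tracking result):
y = 16  # -> y = 16
q = y % 8  # -> q = 0
result = q * 3  # -> result = 0

Answer: 0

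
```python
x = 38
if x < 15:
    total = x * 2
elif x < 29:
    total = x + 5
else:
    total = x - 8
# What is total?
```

Answer: 30

Derivation:
Trace (tracking total):
x = 38  # -> x = 38
if x < 15:  # condition is False
elif x < 29:  # condition is False
else:
    total = x - 8  # -> total = 30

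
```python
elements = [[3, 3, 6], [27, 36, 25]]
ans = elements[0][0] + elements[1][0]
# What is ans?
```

Trace (tracking ans):
elements = [[3, 3, 6], [27, 36, 25]]  # -> elements = [[3, 3, 6], [27, 36, 25]]
ans = elements[0][0] + elements[1][0]  # -> ans = 30

Answer: 30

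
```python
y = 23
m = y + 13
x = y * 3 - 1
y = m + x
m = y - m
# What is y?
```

Trace (tracking y):
y = 23  # -> y = 23
m = y + 13  # -> m = 36
x = y * 3 - 1  # -> x = 68
y = m + x  # -> y = 104
m = y - m  # -> m = 68

Answer: 104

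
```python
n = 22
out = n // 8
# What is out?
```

Trace (tracking out):
n = 22  # -> n = 22
out = n // 8  # -> out = 2

Answer: 2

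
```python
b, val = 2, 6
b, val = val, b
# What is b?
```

Answer: 6

Derivation:
Trace (tracking b):
b, val = (2, 6)  # -> b = 2, val = 6
b, val = (val, b)  # -> b = 6, val = 2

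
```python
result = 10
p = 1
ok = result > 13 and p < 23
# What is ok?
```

Answer: False

Derivation:
Trace (tracking ok):
result = 10  # -> result = 10
p = 1  # -> p = 1
ok = result > 13 and p < 23  # -> ok = False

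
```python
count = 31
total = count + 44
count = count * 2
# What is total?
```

Answer: 75

Derivation:
Trace (tracking total):
count = 31  # -> count = 31
total = count + 44  # -> total = 75
count = count * 2  # -> count = 62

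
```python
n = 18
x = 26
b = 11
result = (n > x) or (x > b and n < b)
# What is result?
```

Answer: False

Derivation:
Trace (tracking result):
n = 18  # -> n = 18
x = 26  # -> x = 26
b = 11  # -> b = 11
result = n > x or (x > b and n < b)  # -> result = False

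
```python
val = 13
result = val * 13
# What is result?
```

Answer: 169

Derivation:
Trace (tracking result):
val = 13  # -> val = 13
result = val * 13  # -> result = 169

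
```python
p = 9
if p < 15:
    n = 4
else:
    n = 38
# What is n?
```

Answer: 4

Derivation:
Trace (tracking n):
p = 9  # -> p = 9
if p < 15:  # condition is True
    n = 4  # -> n = 4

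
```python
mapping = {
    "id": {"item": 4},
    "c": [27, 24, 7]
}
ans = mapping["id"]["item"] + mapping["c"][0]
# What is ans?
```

Answer: 31

Derivation:
Trace (tracking ans):
mapping = {'id': {'item': 4}, 'c': [27, 24, 7]}  # -> mapping = {'id': {'item': 4}, 'c': [27, 24, 7]}
ans = mapping['id']['item'] + mapping['c'][0]  # -> ans = 31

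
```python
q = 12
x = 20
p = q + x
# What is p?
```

Answer: 32

Derivation:
Trace (tracking p):
q = 12  # -> q = 12
x = 20  # -> x = 20
p = q + x  # -> p = 32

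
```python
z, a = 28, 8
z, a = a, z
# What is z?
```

Answer: 8

Derivation:
Trace (tracking z):
z, a = (28, 8)  # -> z = 28, a = 8
z, a = (a, z)  # -> z = 8, a = 28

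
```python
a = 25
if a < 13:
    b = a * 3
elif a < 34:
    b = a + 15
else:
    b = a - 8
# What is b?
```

Answer: 40

Derivation:
Trace (tracking b):
a = 25  # -> a = 25
if a < 13:  # condition is False
elif a < 34:  # condition is True
    b = a + 15  # -> b = 40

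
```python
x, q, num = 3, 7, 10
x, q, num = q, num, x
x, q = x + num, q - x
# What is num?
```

Trace (tracking num):
x, q, num = (3, 7, 10)  # -> x = 3, q = 7, num = 10
x, q, num = (q, num, x)  # -> x = 7, q = 10, num = 3
x, q = (x + num, q - x)  # -> x = 10, q = 3

Answer: 3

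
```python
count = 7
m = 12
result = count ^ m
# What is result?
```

Trace (tracking result):
count = 7  # -> count = 7
m = 12  # -> m = 12
result = count ^ m  # -> result = 11

Answer: 11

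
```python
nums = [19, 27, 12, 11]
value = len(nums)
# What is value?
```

Answer: 4

Derivation:
Trace (tracking value):
nums = [19, 27, 12, 11]  # -> nums = [19, 27, 12, 11]
value = len(nums)  # -> value = 4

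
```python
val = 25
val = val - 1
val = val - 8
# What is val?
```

Trace (tracking val):
val = 25  # -> val = 25
val = val - 1  # -> val = 24
val = val - 8  # -> val = 16

Answer: 16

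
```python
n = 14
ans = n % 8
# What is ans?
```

Trace (tracking ans):
n = 14  # -> n = 14
ans = n % 8  # -> ans = 6

Answer: 6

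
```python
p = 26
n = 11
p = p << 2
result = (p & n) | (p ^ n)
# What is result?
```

Answer: 107

Derivation:
Trace (tracking result):
p = 26  # -> p = 26
n = 11  # -> n = 11
p = p << 2  # -> p = 104
result = p & n | p ^ n  # -> result = 107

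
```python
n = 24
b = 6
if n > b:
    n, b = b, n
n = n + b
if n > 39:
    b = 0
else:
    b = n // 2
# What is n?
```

Trace (tracking n):
n = 24  # -> n = 24
b = 6  # -> b = 6
if n > b:  # condition is True
    n, b = (b, n)  # -> n = 6, b = 24
n = n + b  # -> n = 30
if n > 39:  # condition is False
else:
    b = n // 2  # -> b = 15

Answer: 30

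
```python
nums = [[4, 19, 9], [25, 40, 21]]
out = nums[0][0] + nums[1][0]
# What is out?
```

Answer: 29

Derivation:
Trace (tracking out):
nums = [[4, 19, 9], [25, 40, 21]]  # -> nums = [[4, 19, 9], [25, 40, 21]]
out = nums[0][0] + nums[1][0]  # -> out = 29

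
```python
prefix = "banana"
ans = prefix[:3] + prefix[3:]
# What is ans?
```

Answer: 'banana'

Derivation:
Trace (tracking ans):
prefix = 'banana'  # -> prefix = 'banana'
ans = prefix[:3] + prefix[3:]  # -> ans = 'banana'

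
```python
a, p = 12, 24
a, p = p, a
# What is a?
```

Answer: 24

Derivation:
Trace (tracking a):
a, p = (12, 24)  # -> a = 12, p = 24
a, p = (p, a)  # -> a = 24, p = 12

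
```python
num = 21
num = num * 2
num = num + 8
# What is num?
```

Answer: 50

Derivation:
Trace (tracking num):
num = 21  # -> num = 21
num = num * 2  # -> num = 42
num = num + 8  # -> num = 50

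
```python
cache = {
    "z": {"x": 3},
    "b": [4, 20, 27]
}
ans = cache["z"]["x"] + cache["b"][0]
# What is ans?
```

Answer: 7

Derivation:
Trace (tracking ans):
cache = {'z': {'x': 3}, 'b': [4, 20, 27]}  # -> cache = {'z': {'x': 3}, 'b': [4, 20, 27]}
ans = cache['z']['x'] + cache['b'][0]  # -> ans = 7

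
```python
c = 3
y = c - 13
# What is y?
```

Answer: -10

Derivation:
Trace (tracking y):
c = 3  # -> c = 3
y = c - 13  # -> y = -10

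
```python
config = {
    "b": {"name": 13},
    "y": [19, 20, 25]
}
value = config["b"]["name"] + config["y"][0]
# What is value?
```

Trace (tracking value):
config = {'b': {'name': 13}, 'y': [19, 20, 25]}  # -> config = {'b': {'name': 13}, 'y': [19, 20, 25]}
value = config['b']['name'] + config['y'][0]  # -> value = 32

Answer: 32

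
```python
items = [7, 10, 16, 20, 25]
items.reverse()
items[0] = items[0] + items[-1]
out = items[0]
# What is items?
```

Trace (tracking items):
items = [7, 10, 16, 20, 25]  # -> items = [7, 10, 16, 20, 25]
items.reverse()  # -> items = [25, 20, 16, 10, 7]
items[0] = items[0] + items[-1]  # -> items = [32, 20, 16, 10, 7]
out = items[0]  # -> out = 32

Answer: [32, 20, 16, 10, 7]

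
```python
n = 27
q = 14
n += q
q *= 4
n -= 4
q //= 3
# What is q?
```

Trace (tracking q):
n = 27  # -> n = 27
q = 14  # -> q = 14
n += q  # -> n = 41
q *= 4  # -> q = 56
n -= 4  # -> n = 37
q //= 3  # -> q = 18

Answer: 18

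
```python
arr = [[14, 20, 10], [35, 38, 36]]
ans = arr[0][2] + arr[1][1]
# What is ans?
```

Trace (tracking ans):
arr = [[14, 20, 10], [35, 38, 36]]  # -> arr = [[14, 20, 10], [35, 38, 36]]
ans = arr[0][2] + arr[1][1]  # -> ans = 48

Answer: 48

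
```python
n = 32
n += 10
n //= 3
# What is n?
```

Answer: 14

Derivation:
Trace (tracking n):
n = 32  # -> n = 32
n += 10  # -> n = 42
n //= 3  # -> n = 14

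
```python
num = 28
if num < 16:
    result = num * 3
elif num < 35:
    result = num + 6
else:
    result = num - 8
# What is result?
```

Answer: 34

Derivation:
Trace (tracking result):
num = 28  # -> num = 28
if num < 16:  # condition is False
elif num < 35:  # condition is True
    result = num + 6  # -> result = 34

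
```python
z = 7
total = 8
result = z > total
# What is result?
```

Trace (tracking result):
z = 7  # -> z = 7
total = 8  # -> total = 8
result = z > total  # -> result = False

Answer: False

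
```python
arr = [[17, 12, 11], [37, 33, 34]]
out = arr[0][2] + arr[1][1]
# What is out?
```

Trace (tracking out):
arr = [[17, 12, 11], [37, 33, 34]]  # -> arr = [[17, 12, 11], [37, 33, 34]]
out = arr[0][2] + arr[1][1]  # -> out = 44

Answer: 44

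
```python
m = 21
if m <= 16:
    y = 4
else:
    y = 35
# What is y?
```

Trace (tracking y):
m = 21  # -> m = 21
if m <= 16:  # condition is False
else:
    y = 35  # -> y = 35

Answer: 35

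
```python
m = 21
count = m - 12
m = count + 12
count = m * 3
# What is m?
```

Trace (tracking m):
m = 21  # -> m = 21
count = m - 12  # -> count = 9
m = count + 12  # -> m = 21
count = m * 3  # -> count = 63

Answer: 21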